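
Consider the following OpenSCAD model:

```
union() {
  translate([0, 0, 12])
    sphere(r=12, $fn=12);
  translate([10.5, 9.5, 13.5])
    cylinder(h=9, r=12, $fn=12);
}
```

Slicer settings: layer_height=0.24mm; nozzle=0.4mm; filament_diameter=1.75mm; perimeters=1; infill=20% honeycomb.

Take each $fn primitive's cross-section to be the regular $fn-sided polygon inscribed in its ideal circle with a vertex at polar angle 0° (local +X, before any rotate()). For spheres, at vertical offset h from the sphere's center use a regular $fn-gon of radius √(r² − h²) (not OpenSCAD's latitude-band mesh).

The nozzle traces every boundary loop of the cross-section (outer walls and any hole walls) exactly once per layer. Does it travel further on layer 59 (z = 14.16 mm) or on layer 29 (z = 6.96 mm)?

Layer 59 (z = 14.16): the r=12 sphere contributes a regular 12-gon of circumradius √(12²−2.16²) = 11.804 (perimeter = 2·12·11.804·sin(180°/12) = 73.32 mm); the r=12 cylinder at (10.5, 9.5) gives a regular 12-gon of circumradius 12 (constant along its height) (perimeter = 2·12·12.000·sin(180°/12) = 74.54 mm); Taking the union: the regions partially overlap (shared area 117.75 mm²), so the edge portions inside another operand are dropped and the merged outline is re-measured after clipping — boundary = 104.68 mm. So its perimeter = 104.68 mm. Layer 29 (z = 6.96): the r=12 sphere contributes a regular 12-gon of circumradius √(12²−5.04²) = 10.890 (perimeter = 2·12·10.890·sin(180°/12) = 67.65 mm); the cylinder at (10.5, 9.5) is not intersected at this z (z outside [13.5, 22.5]); Merging all regions: only the r=12 sphere is present, so the union is just that shape — boundary = 67.65 mm. So its perimeter = 67.65 mm. Layer 59 is larger (104.68 vs 67.65 mm).

layer 59 (z = 14.16 mm)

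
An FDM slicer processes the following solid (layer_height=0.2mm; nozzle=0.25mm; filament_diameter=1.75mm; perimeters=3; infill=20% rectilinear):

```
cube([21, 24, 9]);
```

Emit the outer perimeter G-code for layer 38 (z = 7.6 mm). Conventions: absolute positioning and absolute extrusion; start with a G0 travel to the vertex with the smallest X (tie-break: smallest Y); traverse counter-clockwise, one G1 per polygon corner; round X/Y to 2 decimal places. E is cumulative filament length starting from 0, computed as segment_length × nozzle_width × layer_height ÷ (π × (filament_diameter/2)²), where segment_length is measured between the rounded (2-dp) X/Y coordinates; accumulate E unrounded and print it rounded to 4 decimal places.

At z = 7.6 mm: the cube is present — its section is the full 21×24 rectangle. The outline is a single polygon with 4 vertices. Extrusion per mm of travel: 0.25 × 0.2 / (π × 0.875²) = 0.020788. Accumulating E over each segment gives final E = 1.8709.

G0 X0.00 Y0.00 Z7.60
G1 X21.00 Y0.00 E0.4365
G1 X21.00 Y24.00 E0.9354
G1 X0.00 Y24.00 E1.3720
G1 X0.00 Y0.00 E1.8709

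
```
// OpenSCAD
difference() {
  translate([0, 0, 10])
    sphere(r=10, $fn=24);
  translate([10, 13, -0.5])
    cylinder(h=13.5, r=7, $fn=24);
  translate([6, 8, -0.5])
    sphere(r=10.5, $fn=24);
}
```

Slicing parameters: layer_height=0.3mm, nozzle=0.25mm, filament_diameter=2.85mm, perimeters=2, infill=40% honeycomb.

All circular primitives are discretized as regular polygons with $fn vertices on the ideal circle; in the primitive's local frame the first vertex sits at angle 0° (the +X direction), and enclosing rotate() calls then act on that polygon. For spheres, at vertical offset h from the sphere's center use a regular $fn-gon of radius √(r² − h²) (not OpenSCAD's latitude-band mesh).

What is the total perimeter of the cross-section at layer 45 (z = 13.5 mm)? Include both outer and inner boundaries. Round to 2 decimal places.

58.69 mm

At z = 13.5 mm: the sphere: section is a regular 24-gon, circumradius = √(r²−h²) = √(10²−3.5²) = 9.367 (perimeter = 2·24·9.367·sin(180°/24) = 58.69 mm); the cylinder at (10, 13) does not reach this height (z outside [-0.5, 13]); the sphere at (6, 8) is absent (|z−center|=14.000 > r=10.5); Subtracting the remaining from the first: none of the subtracted shapes is present at this height, so the r=10 sphere is unchanged — boundary = 58.69 mm. Overall, the cross-section is a single solid region. Total boundary length (outer) = 58.69 mm.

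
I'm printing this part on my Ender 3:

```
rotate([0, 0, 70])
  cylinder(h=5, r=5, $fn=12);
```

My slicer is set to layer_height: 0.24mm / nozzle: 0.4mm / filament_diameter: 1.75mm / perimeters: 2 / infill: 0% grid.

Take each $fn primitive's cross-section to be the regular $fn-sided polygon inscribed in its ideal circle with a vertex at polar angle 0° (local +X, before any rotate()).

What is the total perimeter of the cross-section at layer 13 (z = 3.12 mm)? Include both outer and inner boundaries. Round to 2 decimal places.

At z = 3.12 mm: the cylinder: section is a regular 12-gon, circumradius r=5 (perimeter = 2·12·5.000·sin(180°/12) = 31.06 mm); (rotated 70° about Z; rotation is an isometry so areas/perimeters/island counts are preserved). Overall, the cross-section is a single solid region. Total boundary length (outer) = 31.06 mm.

31.06 mm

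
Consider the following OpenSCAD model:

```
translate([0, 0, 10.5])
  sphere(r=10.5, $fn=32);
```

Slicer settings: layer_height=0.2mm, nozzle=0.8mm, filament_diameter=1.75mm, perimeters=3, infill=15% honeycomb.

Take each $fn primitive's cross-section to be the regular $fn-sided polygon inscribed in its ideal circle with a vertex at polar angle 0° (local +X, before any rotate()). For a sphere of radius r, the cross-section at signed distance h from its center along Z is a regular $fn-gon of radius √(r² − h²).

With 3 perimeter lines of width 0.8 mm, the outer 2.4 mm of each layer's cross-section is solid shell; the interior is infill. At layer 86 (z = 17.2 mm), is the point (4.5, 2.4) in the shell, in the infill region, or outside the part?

At z = 17.2 mm: the r=10.5 sphere contributes a regular 32-gon of circumradius √(10.5²−6.7²) = 8.085. Overall, the cross-section is a single solid region. The nearest boundary edge runs (7.47, 3.09)→(6.72, 4.49); distance from the point to it = 2.95 mm. The point is inside the cross-section and 2.95 mm from the nearest boundary — more than the 2.4 mm shell width (3 × 0.8), so it's in the infill interior.

infill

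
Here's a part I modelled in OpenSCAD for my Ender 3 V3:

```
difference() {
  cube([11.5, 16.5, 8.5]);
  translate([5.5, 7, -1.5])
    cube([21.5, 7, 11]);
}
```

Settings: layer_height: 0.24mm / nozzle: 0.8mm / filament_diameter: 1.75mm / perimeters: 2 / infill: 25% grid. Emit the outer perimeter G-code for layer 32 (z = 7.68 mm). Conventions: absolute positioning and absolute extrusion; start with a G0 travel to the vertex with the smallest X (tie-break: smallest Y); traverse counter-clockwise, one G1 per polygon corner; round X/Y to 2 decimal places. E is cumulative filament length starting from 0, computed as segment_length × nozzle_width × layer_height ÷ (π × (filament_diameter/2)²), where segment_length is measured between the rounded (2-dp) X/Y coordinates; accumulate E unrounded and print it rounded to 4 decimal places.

G0 X0.00 Y0.00 Z7.68
G1 X11.50 Y0.00 E0.9180
G1 X11.50 Y7.00 E1.4767
G1 X5.50 Y7.00 E1.9557
G1 X5.50 Y14.00 E2.5145
G1 X11.50 Y14.00 E2.9934
G1 X11.50 Y16.50 E3.1930
G1 X0.00 Y16.50 E4.1110
G1 X0.00 Y0.00 E5.4281

At z = 7.68 mm: the 11.5×16.5 cube contributes its full rectangle; the 21.5×7 cube at (5.5, 7) contributes its full rectangle; After the difference (first − rest): starting from the 11.5×16.5 cube, the 21.5×7 cube at (5.5, 7) partially overlaps it — only the 42.00 mm² overlap (of its 150.50 mm²) is removed, clipping the outline — 1 connected region. The outline is a single polygon with 8 vertices. Extrusion per mm of travel: 0.8 × 0.24 / (π × 0.875²) = 0.079824. Accumulating E over each segment gives final E = 5.4281.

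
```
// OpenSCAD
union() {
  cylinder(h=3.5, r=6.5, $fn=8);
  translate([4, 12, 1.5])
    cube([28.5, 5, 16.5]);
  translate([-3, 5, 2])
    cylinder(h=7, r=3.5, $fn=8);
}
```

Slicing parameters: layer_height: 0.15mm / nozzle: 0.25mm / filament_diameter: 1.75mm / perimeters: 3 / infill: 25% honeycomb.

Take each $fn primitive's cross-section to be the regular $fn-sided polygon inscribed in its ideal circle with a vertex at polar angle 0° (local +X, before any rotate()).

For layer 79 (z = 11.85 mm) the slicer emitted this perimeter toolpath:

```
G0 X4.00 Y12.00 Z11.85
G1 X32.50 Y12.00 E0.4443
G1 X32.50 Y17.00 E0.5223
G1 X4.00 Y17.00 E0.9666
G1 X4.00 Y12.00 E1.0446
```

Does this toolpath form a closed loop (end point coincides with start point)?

Start point (G0): (4.00, 12.00). End point (last G1): the path returns to the start — closed.

yes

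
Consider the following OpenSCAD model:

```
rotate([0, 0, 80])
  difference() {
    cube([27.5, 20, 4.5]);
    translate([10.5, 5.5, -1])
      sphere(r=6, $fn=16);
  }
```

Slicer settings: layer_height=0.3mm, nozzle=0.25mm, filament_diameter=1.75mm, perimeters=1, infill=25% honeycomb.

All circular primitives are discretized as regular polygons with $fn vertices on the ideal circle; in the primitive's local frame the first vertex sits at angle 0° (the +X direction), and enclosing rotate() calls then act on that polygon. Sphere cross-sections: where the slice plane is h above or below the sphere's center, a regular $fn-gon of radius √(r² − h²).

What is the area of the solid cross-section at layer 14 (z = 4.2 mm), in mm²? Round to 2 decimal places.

522.57 mm²

At z = 4.2 mm: the cube (footprint 27.5×20) is included at this height (area 550.00 mm²); the sphere at (10.5, 5.5): section is a regular 16-gon, circumradius = √(r²−h²) = √(6²−5.2²) = 2.993 (area = (16/2)·2.993²·sin(360°/16) = 27.43 mm²); After the difference (first − rest): starting from the 27.5×20 cube (550.00 mm²), the r=6 sphere at (10.5, 5.5) lies wholly inside it (removes its full 27.43 mm² and its 18.69 mm outline becomes a hole wall) — area = 522.57 mm²; (rotated 80° about Z; rotation is an isometry so areas/perimeters/island counts are preserved). Overall, the cross-section is one region with 1 hole. Net area = 522.57 mm².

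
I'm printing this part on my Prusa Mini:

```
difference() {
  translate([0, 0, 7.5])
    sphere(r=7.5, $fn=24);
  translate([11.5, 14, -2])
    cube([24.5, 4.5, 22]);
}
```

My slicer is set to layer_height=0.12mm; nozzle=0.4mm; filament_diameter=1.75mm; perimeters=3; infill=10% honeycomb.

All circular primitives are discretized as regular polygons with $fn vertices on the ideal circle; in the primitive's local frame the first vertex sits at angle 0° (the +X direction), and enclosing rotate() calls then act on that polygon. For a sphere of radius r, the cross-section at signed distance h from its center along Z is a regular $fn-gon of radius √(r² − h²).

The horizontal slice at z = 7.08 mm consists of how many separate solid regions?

1

At z = 7.08 mm: the r=7.5 sphere slices to a regular 24-gon of circumradius 7.488 (√(r²−h²) with h=0.42 from center); the cube at (11.5, 14) is present — its section is the full 24.5×4.5 rectangle; After the difference (first − rest): starting from the r=7.5 sphere, the 24.5×4.5 cube at (11.5, 14) misses the remaining region (no effect) — 1 connected region. The result has 1 disconnected region.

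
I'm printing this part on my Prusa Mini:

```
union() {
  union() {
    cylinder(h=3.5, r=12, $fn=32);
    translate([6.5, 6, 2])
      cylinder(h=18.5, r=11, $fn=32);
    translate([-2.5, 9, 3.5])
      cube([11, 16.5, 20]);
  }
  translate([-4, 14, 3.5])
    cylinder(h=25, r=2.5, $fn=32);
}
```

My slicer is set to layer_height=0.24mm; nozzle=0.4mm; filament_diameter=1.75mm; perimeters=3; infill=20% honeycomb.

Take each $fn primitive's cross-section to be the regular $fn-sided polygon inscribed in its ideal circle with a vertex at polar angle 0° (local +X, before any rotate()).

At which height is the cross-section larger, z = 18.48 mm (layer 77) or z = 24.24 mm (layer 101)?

layer 77 (z = 18.48 mm)

Layer 77 (z = 18.48): the cylinder is absent (z outside [0, 3.5]); the r=11 cylinder at (6.5, 6) gives a regular 32-gon of circumradius 11 (constant along its height) (area = (32/2)·11.000²·sin(360°/32) = 377.69 mm²); the cube at (-2.5, 9) is present — its section is the full 11×16.5 rectangle (area 181.50 mm²); Taking the union: the regions partially overlap — summed areas 559.19 mm² minus the doubly-counted overlap 74.86 mm² gives 484.34 mm² — area = 484.34 mm²; the cylinder at (-4, 14): section is a regular 32-gon, circumradius r=2.5 (area = (32/2)·2.500²·sin(360°/32) = 19.51 mm²); Combining (union): the regions partially overlap — summed areas 503.84 mm² minus the doubly-counted overlap 2.81 mm² gives 501.03 mm² — area = 501.03 mm². So its area = 501.03 mm². Layer 101 (z = 24.24): the cylinder does not reach this height (z outside [0, 3.5]); the cylinder at (6.5, 6) is absent (z outside [2, 20.5]); the cube at (-2.5, 9) is absent (z outside [3.5, 23.5]); Combining (union): nothing is present at this height; the r=2.5 cylinder at (-4, 14) contributes a regular 32-gon of circumradius 2.5 (area = (32/2)·2.500²·sin(360°/32) = 19.51 mm²); Merging all regions: only the r=2.5 cylinder at (-4, 14) is present, so the union is just that shape — area = 19.51 mm². So its area = 19.51 mm². Layer 77 is larger (501.03 vs 19.51 mm²).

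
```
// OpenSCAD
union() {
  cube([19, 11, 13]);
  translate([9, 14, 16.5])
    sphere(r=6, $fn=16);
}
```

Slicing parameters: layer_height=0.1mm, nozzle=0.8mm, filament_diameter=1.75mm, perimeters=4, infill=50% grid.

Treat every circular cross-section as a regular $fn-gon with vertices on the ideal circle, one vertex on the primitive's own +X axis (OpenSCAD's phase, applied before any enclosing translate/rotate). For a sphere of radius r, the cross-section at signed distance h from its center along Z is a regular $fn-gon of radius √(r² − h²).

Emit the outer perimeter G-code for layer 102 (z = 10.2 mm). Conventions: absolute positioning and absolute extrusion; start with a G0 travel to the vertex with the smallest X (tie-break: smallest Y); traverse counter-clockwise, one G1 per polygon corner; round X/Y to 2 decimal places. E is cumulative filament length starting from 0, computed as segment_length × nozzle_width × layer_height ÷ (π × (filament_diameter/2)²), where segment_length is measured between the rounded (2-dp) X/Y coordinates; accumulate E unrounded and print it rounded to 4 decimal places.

At z = 10.2 mm: the 19×11 cube contributes its full rectangle; the sphere at (9, 14) is absent (|z−center|=6.300 > r=6); Merging all regions: only the 19×11 cube is present, so the union is just that shape — 1 connected region. The outline is a single polygon with 4 vertices. Extrusion per mm of travel: 0.8 × 0.1 / (π × 0.875²) = 0.033260. Accumulating E over each segment gives final E = 1.9956.

G0 X0.00 Y0.00 Z10.20
G1 X19.00 Y0.00 E0.6319
G1 X19.00 Y11.00 E0.9978
G1 X0.00 Y11.00 E1.6297
G1 X0.00 Y0.00 E1.9956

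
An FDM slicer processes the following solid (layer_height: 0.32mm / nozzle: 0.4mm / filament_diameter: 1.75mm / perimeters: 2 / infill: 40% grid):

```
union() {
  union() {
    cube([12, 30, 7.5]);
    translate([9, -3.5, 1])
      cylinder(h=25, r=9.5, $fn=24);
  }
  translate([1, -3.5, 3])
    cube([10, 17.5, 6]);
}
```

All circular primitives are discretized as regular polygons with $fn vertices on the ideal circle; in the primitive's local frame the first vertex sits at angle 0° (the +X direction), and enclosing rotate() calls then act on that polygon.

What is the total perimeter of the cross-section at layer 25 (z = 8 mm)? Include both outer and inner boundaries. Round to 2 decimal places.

78.67 mm

At z = 8 mm: the cube is not intersected at this z (z outside [0, 7.5]); the r=9.5 cylinder at (9, -3.5) contributes a regular 24-gon of circumradius 9.5 (perimeter = 2·24·9.500·sin(180°/24) = 59.52 mm); Taking the union: only the r=9.5 cylinder at (9, -3.5) is present, so the union is just that shape — boundary = 59.52 mm; the cube at (1, -3.5) is present — its section is the full 10×17.5 rectangle (perimeter 55.00 mm); Merging all regions: the regions partially overlap (shared area 83.88 mm²), so the edge portions inside another operand are dropped and the merged outline is re-measured after clipping — boundary = 78.67 mm. Overall, the cross-section is a single solid region. Total boundary length (outer) = 78.67 mm.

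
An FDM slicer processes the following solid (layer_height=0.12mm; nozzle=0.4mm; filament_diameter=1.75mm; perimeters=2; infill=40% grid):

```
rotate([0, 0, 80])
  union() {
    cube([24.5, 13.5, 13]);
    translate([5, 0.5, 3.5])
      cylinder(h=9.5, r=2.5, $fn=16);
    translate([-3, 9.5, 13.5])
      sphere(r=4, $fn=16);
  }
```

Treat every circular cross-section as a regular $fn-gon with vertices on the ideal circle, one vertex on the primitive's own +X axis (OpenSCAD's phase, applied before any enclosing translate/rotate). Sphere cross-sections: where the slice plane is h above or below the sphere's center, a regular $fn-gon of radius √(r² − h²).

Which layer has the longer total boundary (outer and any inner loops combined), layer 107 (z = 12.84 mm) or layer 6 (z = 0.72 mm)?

Layer 107 (z = 12.84): the cube is present — its section is the full 24.5×13.5 rectangle (perimeter 76.00 mm); the r=2.5 cylinder at (5, 0.5) contributes a regular 16-gon of circumradius 2.5 (perimeter = 2·16·2.500·sin(180°/16) = 15.61 mm); the r=4 sphere at (-3, 9.5) slices to a regular 16-gon of circumradius 3.945 (√(r²−h²) with h=0.66 from center) (perimeter = 2·16·3.945·sin(180°/16) = 24.63 mm); Taking the union: the regions partially overlap (shared area 15.04 mm²), so the edge portions inside another operand are dropped and the merged outline is re-measured after clipping — boundary = 92.26 mm; (rotated 80° about Z; rotation is an isometry so areas/perimeters/island counts are preserved). So its perimeter = 92.26 mm. Layer 6 (z = 0.72): the cube is present — its section is the full 24.5×13.5 rectangle (perimeter 76.00 mm); the cylinder at (5, 0.5) is absent (z outside [3.5, 13]); the sphere at (-3, 9.5) is absent (|z−center|=12.780 > r=4); Merging all regions: only the 24.5×13.5 cube is present, so the union is just that shape — boundary = 76.00 mm; (rotated 80° about Z; rotation is an isometry so areas/perimeters/island counts are preserved). So its perimeter = 76.00 mm. Layer 107 is larger (92.26 vs 76.00 mm).

layer 107 (z = 12.84 mm)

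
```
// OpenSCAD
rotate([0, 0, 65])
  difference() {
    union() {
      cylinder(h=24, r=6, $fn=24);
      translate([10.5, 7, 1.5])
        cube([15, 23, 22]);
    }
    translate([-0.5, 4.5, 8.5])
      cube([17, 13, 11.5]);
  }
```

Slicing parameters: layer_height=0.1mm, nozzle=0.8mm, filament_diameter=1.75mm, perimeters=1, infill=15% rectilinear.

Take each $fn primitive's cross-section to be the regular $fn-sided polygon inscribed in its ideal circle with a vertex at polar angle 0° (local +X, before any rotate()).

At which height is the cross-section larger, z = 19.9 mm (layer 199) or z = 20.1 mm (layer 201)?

Layer 199 (z = 19.9): the r=6 cylinder gives a regular 24-gon of circumradius 6 (constant along its height) (area = (24/2)·6.000²·sin(360°/24) = 111.81 mm²); the 15×23 cube at (10.5, 7) contributes its full rectangle (area 345.00 mm²); Combining (union): the 2 present regions are separate (no shared area or edge), so areas and boundary lengths simply add and each stays a separate island — area = 456.81 mm²; the 17×13 cube at (-0.5, 4.5) contributes its full rectangle (area 221.00 mm²); Taking the first minus the rest: starting from the result so far (456.81 mm²), the 17×13 cube at (-0.5, 4.5) partially overlaps it — only the 67.66 mm² overlap (of its 221.00 mm²) is removed, clipping the outline — area = 389.15 mm²; (whole slice rotated 65° about Z — lengths, areas and connectivity unchanged). So its area = 389.15 mm². Layer 201 (z = 20.1): the r=6 cylinder gives a regular 24-gon of circumradius 6 (constant along its height) (area = (24/2)·6.000²·sin(360°/24) = 111.81 mm²); the cube at (10.5, 7) is present — its section is the full 15×23 rectangle (area 345.00 mm²); Merging all regions: the 2 present regions are separate (no shared area or edge), so areas and boundary lengths simply add and each stays a separate island — area = 456.81 mm²; the cube at (-0.5, 4.5) is absent (z outside [8.5, 20]); Subtracting the remaining from the first: none of the subtracted shapes is present at this height, so that combined region is unchanged — area = 456.81 mm²; (rotated 65° about Z; rotation is an isometry so areas/perimeters/island counts are preserved). So its area = 456.81 mm². Layer 201 is larger (456.81 vs 389.15 mm²).

layer 201 (z = 20.1 mm)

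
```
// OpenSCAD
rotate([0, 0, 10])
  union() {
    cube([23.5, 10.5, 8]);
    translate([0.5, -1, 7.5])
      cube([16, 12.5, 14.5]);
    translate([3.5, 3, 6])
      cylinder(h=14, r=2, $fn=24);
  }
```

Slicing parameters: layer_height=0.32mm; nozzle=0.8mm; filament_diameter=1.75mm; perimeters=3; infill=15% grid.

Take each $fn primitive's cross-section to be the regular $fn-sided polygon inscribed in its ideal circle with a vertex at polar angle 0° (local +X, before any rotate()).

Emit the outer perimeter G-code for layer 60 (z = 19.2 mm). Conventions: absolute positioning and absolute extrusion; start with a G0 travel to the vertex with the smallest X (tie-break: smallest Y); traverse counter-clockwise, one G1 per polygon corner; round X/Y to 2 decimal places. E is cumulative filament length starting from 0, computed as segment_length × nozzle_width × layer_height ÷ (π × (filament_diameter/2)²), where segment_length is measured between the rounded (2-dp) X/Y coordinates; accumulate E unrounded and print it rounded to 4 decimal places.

G0 X-1.50 Y11.41 Z19.20
G1 X0.67 Y-0.90 E1.3304
G1 X16.42 Y1.88 E3.0326
G1 X14.25 Y14.19 E4.3630
G1 X-1.50 Y11.41 E6.0652

At z = 19.2 mm: the cube is not intersected at this z (z outside [0, 8]); the 16×12.5 cube at (0.5, -1) contributes its full rectangle; the r=2 cylinder at (3.5, 3) contributes a regular 24-gon of circumradius 2; Merging all regions: the r=2 cylinder at (3.5, 3) lies entirely inside the 16×12.5 cube at (0.5, -1), so the union is just the 16×12.5 cube at (0.5, -1) — 1 connected region; (rotated 10° about Z; rotation is an isometry so areas/perimeters/island counts are preserved). The outline is a single polygon with 4 vertices. Extrusion per mm of travel: 0.8 × 0.32 / (π × 0.875²) = 0.106432. Accumulating E over each segment gives final E = 6.0652.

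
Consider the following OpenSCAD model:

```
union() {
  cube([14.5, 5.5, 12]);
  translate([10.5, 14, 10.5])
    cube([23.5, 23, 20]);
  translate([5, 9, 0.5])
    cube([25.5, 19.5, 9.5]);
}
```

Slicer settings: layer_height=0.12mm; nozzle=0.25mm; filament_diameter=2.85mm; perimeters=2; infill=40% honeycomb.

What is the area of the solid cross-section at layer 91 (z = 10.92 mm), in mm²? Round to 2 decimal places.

620.25 mm²

At z = 10.92 mm: the 14.5×5.5 cube contributes its full rectangle (area 79.75 mm²); the cube at (10.5, 14) is present — its section is the full 23.5×23 rectangle (area 540.50 mm²); the cube at (5, 9) does not reach this height (z outside [0.5, 10]); Merging all regions: the 2 present regions are separate (no shared area or edge), so areas and boundary lengths simply add and each stays a separate island — area = 620.25 mm². Overall, the cross-section has 2 separate islands. Net area = 620.25 mm².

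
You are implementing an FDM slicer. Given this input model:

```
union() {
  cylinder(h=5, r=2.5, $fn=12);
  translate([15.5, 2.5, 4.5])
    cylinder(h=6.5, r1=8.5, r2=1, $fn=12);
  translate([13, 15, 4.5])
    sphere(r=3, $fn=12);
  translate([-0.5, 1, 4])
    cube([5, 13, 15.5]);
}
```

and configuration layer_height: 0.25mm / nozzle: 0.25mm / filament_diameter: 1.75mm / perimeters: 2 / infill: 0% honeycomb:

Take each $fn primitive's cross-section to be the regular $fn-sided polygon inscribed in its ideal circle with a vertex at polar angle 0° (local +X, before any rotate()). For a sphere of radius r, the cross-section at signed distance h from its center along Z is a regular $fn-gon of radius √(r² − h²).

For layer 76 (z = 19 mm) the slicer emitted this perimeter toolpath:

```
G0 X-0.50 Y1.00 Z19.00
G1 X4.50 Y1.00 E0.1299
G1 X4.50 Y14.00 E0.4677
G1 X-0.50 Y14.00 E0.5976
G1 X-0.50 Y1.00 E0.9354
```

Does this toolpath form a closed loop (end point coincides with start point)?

yes

Start point (G0): (-0.50, 1.00). End point (last G1): the path returns to the start — closed.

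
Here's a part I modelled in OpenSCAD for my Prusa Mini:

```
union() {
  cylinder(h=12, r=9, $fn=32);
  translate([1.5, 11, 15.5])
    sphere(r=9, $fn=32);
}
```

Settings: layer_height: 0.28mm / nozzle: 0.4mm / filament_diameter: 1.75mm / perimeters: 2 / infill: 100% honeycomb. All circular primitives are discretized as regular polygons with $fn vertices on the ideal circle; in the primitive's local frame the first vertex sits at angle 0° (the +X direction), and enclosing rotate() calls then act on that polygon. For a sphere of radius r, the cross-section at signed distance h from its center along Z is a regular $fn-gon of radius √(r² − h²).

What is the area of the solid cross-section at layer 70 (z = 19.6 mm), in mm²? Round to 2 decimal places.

At z = 19.6 mm: the cylinder is not intersected at this z (z outside [0, 12]); the r=9 sphere at (1.5, 11) contributes a regular 32-gon of circumradius √(9²−4.1²) = 8.012 (area = (32/2)·8.012²·sin(360°/32) = 200.37 mm²); Combining (union): only the r=9 sphere at (1.5, 11) is present, so the union is just that shape — area = 200.37 mm². Overall, the cross-section is a single solid region. Net area = 200.37 mm².

200.37 mm²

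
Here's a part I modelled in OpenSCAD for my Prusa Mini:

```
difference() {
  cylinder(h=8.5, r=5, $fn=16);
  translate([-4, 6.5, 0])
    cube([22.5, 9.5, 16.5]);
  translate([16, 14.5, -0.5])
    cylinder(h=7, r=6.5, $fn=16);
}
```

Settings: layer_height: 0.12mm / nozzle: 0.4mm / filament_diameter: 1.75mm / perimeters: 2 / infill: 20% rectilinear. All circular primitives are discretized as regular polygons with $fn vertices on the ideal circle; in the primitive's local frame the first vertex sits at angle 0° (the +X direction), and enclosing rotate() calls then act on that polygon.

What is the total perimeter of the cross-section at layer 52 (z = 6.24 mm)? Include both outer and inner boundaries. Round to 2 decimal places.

31.21 mm

At z = 6.24 mm: the r=5 cylinder contributes a regular 16-gon of circumradius 5 (perimeter = 2·16·5.000·sin(180°/16) = 31.21 mm); the cube at (-4, 6.5) is present — its section is the full 22.5×9.5 rectangle (perimeter 64.00 mm); the r=6.5 cylinder at (16, 14.5) contributes a regular 16-gon of circumradius 6.5 (perimeter = 2·16·6.500·sin(180°/16) = 40.58 mm); Subtracting the remaining from the first: starting from the r=5 cylinder, the 22.5×9.5 cube at (-4, 6.5) misses the remaining region (no effect); the r=6.5 cylinder at (16, 14.5) misses the remaining region (no effect) — boundary = 31.21 mm. Overall, the cross-section is a single solid region. Total boundary length (outer) = 31.21 mm.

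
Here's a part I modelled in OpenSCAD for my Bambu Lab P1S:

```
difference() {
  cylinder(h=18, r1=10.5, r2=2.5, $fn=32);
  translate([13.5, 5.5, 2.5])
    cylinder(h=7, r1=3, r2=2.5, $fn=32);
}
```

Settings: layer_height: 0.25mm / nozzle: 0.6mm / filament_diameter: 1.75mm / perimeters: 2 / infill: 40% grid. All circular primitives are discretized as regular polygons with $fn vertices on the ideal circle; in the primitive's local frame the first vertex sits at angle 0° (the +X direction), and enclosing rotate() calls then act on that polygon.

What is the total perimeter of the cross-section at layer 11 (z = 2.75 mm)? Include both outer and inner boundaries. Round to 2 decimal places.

At z = 2.75 mm: the cone: at t=0.153 of its height the radius interpolates to r₁+(r₂−r₁)t = 9.278, giving a regular 32-gon of that circumradius (perimeter = 2·32·9.278·sin(180°/32) = 58.20 mm); the cone at (13.5, 5.5) (r1=3→r2=2.5) has section circumradius 2.982 here — a regular 32-gon (perimeter = 2·32·2.982·sin(180°/32) = 18.71 mm); After the difference (first − rest): starting from the cone, the cone at (13.5, 5.5) misses the remaining region (no effect) — boundary = 58.20 mm. Overall, the cross-section is a single solid region. Total boundary length (outer) = 58.20 mm.

58.20 mm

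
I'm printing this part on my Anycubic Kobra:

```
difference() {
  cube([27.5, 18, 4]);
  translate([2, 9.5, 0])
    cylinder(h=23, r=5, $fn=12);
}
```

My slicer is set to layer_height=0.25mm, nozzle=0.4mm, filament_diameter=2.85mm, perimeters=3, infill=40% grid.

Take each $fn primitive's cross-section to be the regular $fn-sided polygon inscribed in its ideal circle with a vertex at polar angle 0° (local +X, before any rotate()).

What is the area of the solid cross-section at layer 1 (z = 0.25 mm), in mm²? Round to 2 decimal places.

438.57 mm²

At z = 0.25 mm: the 27.5×18 cube contributes its full rectangle (area 495.00 mm²); the r=5 cylinder at (2, 9.5) gives a regular 12-gon of circumradius 5 (constant along its height) (area = (12/2)·5.000²·sin(360°/12) = 75.00 mm²); Taking the first minus the rest: starting from the 27.5×18 cube (495.00 mm²), the r=5 cylinder at (2, 9.5) partially overlaps it — only the 56.43 mm² overlap (of its 75.00 mm²) is removed, clipping the outline — area = 438.57 mm². Overall, the cross-section is a single solid region. Net area = 438.57 mm².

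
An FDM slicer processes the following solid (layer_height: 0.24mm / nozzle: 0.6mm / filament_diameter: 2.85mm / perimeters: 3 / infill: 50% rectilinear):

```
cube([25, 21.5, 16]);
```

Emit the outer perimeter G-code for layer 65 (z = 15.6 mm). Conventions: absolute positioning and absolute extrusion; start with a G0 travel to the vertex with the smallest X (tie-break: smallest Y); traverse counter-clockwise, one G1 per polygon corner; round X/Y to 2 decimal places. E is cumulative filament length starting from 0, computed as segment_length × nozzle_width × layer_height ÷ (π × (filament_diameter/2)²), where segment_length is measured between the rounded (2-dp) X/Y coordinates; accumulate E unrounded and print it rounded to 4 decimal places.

G0 X0.00 Y0.00 Z15.60
G1 X25.00 Y0.00 E0.5643
G1 X25.00 Y21.50 E1.0496
G1 X0.00 Y21.50 E1.6139
G1 X0.00 Y0.00 E2.0993

At z = 15.6 mm: the cube is present — its section is the full 25×21.5 rectangle. The outline is a single polygon with 4 vertices. Extrusion per mm of travel: 0.6 × 0.24 / (π × 1.425²) = 0.022573. Accumulating E over each segment gives final E = 2.0993.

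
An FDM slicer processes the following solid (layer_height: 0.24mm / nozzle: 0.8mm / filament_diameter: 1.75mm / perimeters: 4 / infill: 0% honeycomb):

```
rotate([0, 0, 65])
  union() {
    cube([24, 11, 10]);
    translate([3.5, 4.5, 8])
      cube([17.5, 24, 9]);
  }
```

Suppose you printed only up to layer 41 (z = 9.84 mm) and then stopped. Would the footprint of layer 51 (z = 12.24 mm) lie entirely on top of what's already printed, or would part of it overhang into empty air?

Compare the two slices. At z = 9.84: the cube (footprint 24×11) is included at this height (area 264.00 mm²); the cube at (3.5, 4.5) (footprint 17.5×24) is included at this height (area 420.00 mm²); Combining (union): the regions partially overlap — summed areas 684.00 mm² minus the doubly-counted overlap 113.75 mm² gives 570.25 mm² — area = 570.25 mm²; (whole slice rotated 65° about Z — lengths, areas and connectivity unchanged). At z = 12.24: the cube is absent (z outside [0, 10]); the 17.5×24 cube at (3.5, 4.5) contributes its full rectangle (area 420.00 mm²); Combining (union): only the 17.5×24 cube at (3.5, 4.5) is present, so the union is just that shape — area = 420.00 mm²; (whole slice rotated 65° about Z — lengths, areas and connectivity unchanged). Checking containment: the cross-section at z = 12.24 is a subset of the cross-section at z = 9.84.

entirely on top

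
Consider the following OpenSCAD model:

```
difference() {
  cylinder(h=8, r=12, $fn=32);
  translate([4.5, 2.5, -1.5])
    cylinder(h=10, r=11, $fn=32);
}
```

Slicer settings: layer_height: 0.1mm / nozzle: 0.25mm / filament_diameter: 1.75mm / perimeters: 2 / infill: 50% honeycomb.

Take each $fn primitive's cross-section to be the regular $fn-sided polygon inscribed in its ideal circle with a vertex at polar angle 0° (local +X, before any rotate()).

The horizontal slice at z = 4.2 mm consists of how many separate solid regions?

At z = 4.2 mm: the cylinder: section is a regular 32-gon, circumradius r=12; the r=11 cylinder at (4.5, 2.5) gives a regular 32-gon of circumradius 11 (constant along its height); After the difference (first − rest): starting from the r=12 cylinder, the r=11 cylinder at (4.5, 2.5) partially overlaps it — only the 294.31 mm² overlap (of its 377.69 mm²) is removed, clipping the outline — 1 connected region. The result has 1 disconnected region.

1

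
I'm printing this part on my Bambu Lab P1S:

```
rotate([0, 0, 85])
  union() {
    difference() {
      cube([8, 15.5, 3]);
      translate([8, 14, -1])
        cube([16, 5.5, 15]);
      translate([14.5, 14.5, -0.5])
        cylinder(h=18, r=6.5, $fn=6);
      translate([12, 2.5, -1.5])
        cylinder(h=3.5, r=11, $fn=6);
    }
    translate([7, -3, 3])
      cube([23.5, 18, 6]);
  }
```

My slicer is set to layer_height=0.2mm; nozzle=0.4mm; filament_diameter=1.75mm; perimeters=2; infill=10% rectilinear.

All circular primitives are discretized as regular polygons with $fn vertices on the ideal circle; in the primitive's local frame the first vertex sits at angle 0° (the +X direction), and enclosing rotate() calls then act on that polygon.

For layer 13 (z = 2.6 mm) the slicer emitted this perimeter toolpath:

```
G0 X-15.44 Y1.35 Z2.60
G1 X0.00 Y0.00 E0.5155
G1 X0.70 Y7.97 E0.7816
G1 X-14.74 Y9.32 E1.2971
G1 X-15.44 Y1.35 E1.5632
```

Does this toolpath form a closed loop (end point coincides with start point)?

Start point (G0): (-15.44, 1.35). End point (last G1): the path returns to the start — closed.

yes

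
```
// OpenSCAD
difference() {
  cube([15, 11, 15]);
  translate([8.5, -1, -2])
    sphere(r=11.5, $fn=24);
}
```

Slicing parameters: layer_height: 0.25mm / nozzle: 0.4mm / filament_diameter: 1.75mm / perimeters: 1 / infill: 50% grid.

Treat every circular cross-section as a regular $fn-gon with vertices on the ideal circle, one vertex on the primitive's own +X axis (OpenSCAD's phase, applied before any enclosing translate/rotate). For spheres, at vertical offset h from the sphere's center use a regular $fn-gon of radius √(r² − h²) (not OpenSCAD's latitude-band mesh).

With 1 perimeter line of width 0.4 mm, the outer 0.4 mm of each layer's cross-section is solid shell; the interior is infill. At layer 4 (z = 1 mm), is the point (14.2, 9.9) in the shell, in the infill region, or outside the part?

infill

At z = 1 mm: the cube is present — its section is the full 15×11 rectangle; the sphere at (8.5, -1): section is a regular 24-gon, circumradius = √(r²−h²) = √(11.5²−3²) = 11.102; Taking the first minus the rest: starting from the 15×11 cube, the r=11.5 sphere at (8.5, -1) partially overlaps it — only the 135.85 mm² overlap (of its 382.79 mm²) is removed, clipping the outline — 1 connected region. Overall, the cross-section is a single solid region. The nearest boundary edge runs (15.00, 11.00)→(15.00, 7.89); distance from the point to it = 0.80 mm. The point is inside the cross-section and 0.80 mm from the nearest boundary — more than the 0.4 mm shell width (1 × 0.4), so it's in the infill interior.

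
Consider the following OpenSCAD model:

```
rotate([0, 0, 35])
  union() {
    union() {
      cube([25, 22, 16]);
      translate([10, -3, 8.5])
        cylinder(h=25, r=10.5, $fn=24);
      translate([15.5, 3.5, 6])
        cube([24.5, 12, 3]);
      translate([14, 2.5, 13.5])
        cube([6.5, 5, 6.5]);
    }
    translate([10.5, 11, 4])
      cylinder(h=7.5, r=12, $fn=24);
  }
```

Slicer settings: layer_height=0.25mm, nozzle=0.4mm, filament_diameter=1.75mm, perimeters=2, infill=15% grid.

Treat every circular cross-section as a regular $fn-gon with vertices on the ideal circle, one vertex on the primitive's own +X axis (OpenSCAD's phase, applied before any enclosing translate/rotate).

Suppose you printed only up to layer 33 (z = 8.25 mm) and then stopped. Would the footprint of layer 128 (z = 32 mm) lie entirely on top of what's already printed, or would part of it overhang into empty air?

part overhangs

Compare the two slices. At z = 8.25: the cube (footprint 25×22) is included at this height (area 550.00 mm²); the cylinder at (10, -3) does not reach this height (z outside [8.5, 33.5]); the cube at (15.5, 3.5) is present — its section is the full 24.5×12 rectangle (area 294.00 mm²); the cube at (14, 2.5) is not intersected at this z (z outside [13.5, 20]); Taking the union: the regions partially overlap — summed areas 844.00 mm² minus the doubly-counted overlap 114.00 mm² gives 730.00 mm² — area = 730.00 mm²; the cylinder at (10.5, 11): section is a regular 24-gon, circumradius r=12 (area = (24/2)·12.000²·sin(360°/24) = 447.24 mm²); Combining (union): the regions partially overlap — summed areas 1177.24 mm² minus the doubly-counted overlap 424.75 mm² gives 752.49 mm² — area = 752.49 mm²; (whole slice rotated 35° about Z — lengths, areas and connectivity unchanged). At z = 32: the cube is absent (z outside [0, 16]); the r=10.5 cylinder at (10, -3) contributes a regular 24-gon of circumradius 10.5 (area = (24/2)·10.500²·sin(360°/24) = 342.42 mm²); the cube at (15.5, 3.5) does not reach this height (z outside [6, 9]); the cube at (14, 2.5) is not intersected at this z (z outside [13.5, 20]); Taking the union: only the r=10.5 cylinder at (10, -3) is present, so the union is just that shape — area = 342.42 mm²; the cylinder at (10.5, 11) is not intersected at this z (z outside [4, 11.5]); Combining (union): only that combined region is present, so the union is just that shape — area = 342.42 mm²; (whole slice rotated 35° about Z — lengths, areas and connectivity unchanged). Checking containment: at z = 32 the cross-section extends beyond the z = 8.25 cross-section by about 227.22 mm².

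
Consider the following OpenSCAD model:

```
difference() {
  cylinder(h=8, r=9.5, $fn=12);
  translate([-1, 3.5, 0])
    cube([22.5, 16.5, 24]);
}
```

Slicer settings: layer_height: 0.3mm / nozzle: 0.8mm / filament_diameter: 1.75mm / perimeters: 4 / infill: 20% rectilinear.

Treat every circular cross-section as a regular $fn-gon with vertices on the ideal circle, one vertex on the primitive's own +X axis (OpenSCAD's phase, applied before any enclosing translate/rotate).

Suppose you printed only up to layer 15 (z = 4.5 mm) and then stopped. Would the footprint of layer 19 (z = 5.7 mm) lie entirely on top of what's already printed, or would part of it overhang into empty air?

entirely on top

Compare the two slices. At z = 4.5: the r=9.5 cylinder contributes a regular 12-gon of circumradius 9.5 (area = (12/2)·9.500²·sin(360°/12) = 270.75 mm²); the cube at (-1, 3.5) (footprint 22.5×16.5) is included at this height (area 371.25 mm²); Subtracting the remaining from the first: starting from the r=9.5 cylinder (270.75 mm²), the 22.5×16.5 cube at (-1, 3.5) partially overlaps it — only the 41.94 mm² overlap (of its 371.25 mm²) is removed, clipping the outline — area = 228.81 mm². At z = 5.7: the r=9.5 cylinder gives a regular 12-gon of circumradius 9.5 (constant along its height) (area = (12/2)·9.500²·sin(360°/12) = 270.75 mm²); the 22.5×16.5 cube at (-1, 3.5) contributes its full rectangle (area 371.25 mm²); After the difference (first − rest): starting from the r=9.5 cylinder (270.75 mm²), the 22.5×16.5 cube at (-1, 3.5) partially overlaps it — only the 41.94 mm² overlap (of its 371.25 mm²) is removed, clipping the outline — area = 228.81 mm². Checking containment: the cross-section at z = 5.7 is a subset of the cross-section at z = 4.5.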